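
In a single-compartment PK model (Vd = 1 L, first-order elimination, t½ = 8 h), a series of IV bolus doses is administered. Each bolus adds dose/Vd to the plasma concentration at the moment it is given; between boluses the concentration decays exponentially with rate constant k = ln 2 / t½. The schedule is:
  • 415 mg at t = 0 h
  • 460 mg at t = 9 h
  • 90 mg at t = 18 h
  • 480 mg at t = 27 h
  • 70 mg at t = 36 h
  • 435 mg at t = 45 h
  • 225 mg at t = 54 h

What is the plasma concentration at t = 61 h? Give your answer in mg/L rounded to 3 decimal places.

k = ln 2 / 8 = 0.08664 per h
Dose 1 (415 mg at t=0 h): 415·exp(−0.08664·61) = 2.102 mg/L
Dose 2 (460 mg at t=9 h): 460·exp(−0.08664·52) = 5.082 mg/L
Dose 3 (90 mg at t=18 h): 90·exp(−0.08664·43) = 2.169 mg/L
Dose 4 (480 mg at t=27 h): 480·exp(−0.08664·34) = 25.227 mg/L
Dose 5 (70 mg at t=36 h): 70·exp(−0.08664·25) = 8.024 mg/L
Dose 6 (435 mg at t=45 h): 435·exp(−0.08664·16) = 108.750 mg/L
Dose 7 (225 mg at t=54 h): 225·exp(−0.08664·7) = 122.682 mg/L
C(61) = 2.102 + 5.082 + 2.169 + 25.227 + 8.024 + 108.750 + 122.682 = 274.036 mg/L

274.036 mg/L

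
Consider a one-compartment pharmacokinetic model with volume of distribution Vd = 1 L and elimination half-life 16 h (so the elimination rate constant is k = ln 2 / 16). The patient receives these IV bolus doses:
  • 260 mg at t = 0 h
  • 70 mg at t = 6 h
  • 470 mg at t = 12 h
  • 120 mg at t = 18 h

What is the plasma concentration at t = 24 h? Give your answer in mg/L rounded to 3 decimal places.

496.015 mg/L

k = ln 2 / 16 = 0.04332 per h
Dose 1 (260 mg at t=0 h): 260·exp(−0.04332·24) = 91.924 mg/L
Dose 2 (70 mg at t=6 h): 70·exp(−0.04332·18) = 32.095 mg/L
Dose 3 (470 mg at t=12 h): 470·exp(−0.04332·12) = 279.464 mg/L
Dose 4 (120 mg at t=18 h): 120·exp(−0.04332·6) = 92.533 mg/L
C(24) = 91.924 + 32.095 + 279.464 + 92.533 = 496.015 mg/L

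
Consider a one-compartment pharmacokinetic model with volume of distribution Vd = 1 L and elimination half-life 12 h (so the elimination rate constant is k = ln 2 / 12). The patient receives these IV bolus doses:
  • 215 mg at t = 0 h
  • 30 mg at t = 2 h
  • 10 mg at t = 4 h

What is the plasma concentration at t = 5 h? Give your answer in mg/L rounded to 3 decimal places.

k = ln 2 / 12 = 0.05776 per h
Dose 1 (215 mg at t=0 h): 215·exp(−0.05776·5) = 161.068 mg/L
Dose 2 (30 mg at t=2 h): 30·exp(−0.05776·3) = 25.227 mg/L
Dose 3 (10 mg at t=4 h): 10·exp(−0.05776·1) = 9.439 mg/L
C(5) = 161.068 + 25.227 + 9.439 = 195.734 mg/L

195.734 mg/L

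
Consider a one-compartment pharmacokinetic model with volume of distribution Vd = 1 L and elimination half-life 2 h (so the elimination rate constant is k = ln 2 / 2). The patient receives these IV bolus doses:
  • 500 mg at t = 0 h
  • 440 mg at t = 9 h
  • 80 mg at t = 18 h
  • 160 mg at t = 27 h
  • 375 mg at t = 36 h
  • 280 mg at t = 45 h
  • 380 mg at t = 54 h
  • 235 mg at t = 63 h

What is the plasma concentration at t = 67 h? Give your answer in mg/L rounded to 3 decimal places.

k = ln 2 / 2 = 0.34657 per h
Dose 1 (500 mg at t=0 h): 500·exp(−0.34657·67) = 0.000 mg/L
Dose 2 (440 mg at t=9 h): 440·exp(−0.34657·58) = 0.000 mg/L
Dose 3 (80 mg at t=18 h): 80·exp(−0.34657·49) = 0.000 mg/L
Dose 4 (160 mg at t=27 h): 160·exp(−0.34657·40) = 0.000 mg/L
Dose 5 (375 mg at t=36 h): 375·exp(−0.34657·31) = 0.008 mg/L
Dose 6 (280 mg at t=45 h): 280·exp(−0.34657·22) = 0.137 mg/L
Dose 7 (380 mg at t=54 h): 380·exp(−0.34657·13) = 4.198 mg/L
Dose 8 (235 mg at t=63 h): 235·exp(−0.34657·4) = 58.750 mg/L
C(67) = 0.000 + 0.000 + 0.000 + 0.000 + 0.008 + 0.137 + 4.198 + 58.750 = 63.093 mg/L

63.093 mg/L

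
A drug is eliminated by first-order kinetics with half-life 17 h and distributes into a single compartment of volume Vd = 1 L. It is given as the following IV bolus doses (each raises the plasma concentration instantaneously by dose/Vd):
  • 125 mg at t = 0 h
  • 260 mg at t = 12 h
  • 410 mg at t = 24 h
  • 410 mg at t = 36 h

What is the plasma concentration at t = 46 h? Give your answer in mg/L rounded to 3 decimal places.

524.064 mg/L

k = ln 2 / 17 = 0.04077 per h
Dose 1 (125 mg at t=0 h): 125·exp(−0.04077·46) = 19.158 mg/L
Dose 2 (260 mg at t=12 h): 260·exp(−0.04077·34) = 65.000 mg/L
Dose 3 (410 mg at t=24 h): 410·exp(−0.04077·22) = 167.192 mg/L
Dose 4 (410 mg at t=36 h): 410·exp(−0.04077·10) = 272.714 mg/L
C(46) = 19.158 + 65.000 + 167.192 + 272.714 = 524.064 mg/L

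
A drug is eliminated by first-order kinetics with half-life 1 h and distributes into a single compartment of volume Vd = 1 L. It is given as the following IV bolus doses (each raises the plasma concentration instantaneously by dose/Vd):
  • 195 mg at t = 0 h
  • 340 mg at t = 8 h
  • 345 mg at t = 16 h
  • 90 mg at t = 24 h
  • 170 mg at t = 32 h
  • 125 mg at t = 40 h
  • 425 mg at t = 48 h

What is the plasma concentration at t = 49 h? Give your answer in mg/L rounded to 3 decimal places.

k = ln 2 / 1 = 0.69315 per h
Dose 1 (195 mg at t=0 h): 195·exp(−0.69315·49) = 0.000 mg/L
Dose 2 (340 mg at t=8 h): 340·exp(−0.69315·41) = 0.000 mg/L
Dose 3 (345 mg at t=16 h): 345·exp(−0.69315·33) = 0.000 mg/L
Dose 4 (90 mg at t=24 h): 90·exp(−0.69315·25) = 0.000 mg/L
Dose 5 (170 mg at t=32 h): 170·exp(−0.69315·17) = 0.001 mg/L
Dose 6 (125 mg at t=40 h): 125·exp(−0.69315·9) = 0.244 mg/L
Dose 7 (425 mg at t=48 h): 425·exp(−0.69315·1) = 212.500 mg/L
C(49) = 0.000 + 0.000 + 0.000 + 0.000 + 0.001 + 0.244 + 212.500 = 212.745 mg/L

212.745 mg/L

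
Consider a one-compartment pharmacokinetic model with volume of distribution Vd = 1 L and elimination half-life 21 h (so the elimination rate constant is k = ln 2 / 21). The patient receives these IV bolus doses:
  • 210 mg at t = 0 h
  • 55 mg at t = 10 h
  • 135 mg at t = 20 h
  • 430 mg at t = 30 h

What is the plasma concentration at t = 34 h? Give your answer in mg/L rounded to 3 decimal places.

555.134 mg/L

k = ln 2 / 21 = 0.03301 per h
Dose 1 (210 mg at t=0 h): 210·exp(−0.03301·34) = 68.366 mg/L
Dose 2 (55 mg at t=10 h): 55·exp(−0.03301·24) = 24.907 mg/L
Dose 3 (135 mg at t=20 h): 135·exp(−0.03301·14) = 85.045 mg/L
Dose 4 (430 mg at t=30 h): 430·exp(−0.03301·4) = 376.816 mg/L
C(34) = 68.366 + 24.907 + 85.045 + 376.816 = 555.134 mg/L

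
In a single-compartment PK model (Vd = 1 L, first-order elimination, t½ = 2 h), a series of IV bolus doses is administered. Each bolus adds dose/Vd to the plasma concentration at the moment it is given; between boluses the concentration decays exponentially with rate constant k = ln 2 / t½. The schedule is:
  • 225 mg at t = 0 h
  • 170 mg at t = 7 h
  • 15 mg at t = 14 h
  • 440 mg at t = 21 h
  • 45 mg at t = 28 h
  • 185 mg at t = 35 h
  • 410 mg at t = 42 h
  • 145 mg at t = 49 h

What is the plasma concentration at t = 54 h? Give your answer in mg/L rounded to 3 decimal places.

32.305 mg/L

k = ln 2 / 2 = 0.34657 per h
Dose 1 (225 mg at t=0 h): 225·exp(−0.34657·54) = 0.000 mg/L
Dose 2 (170 mg at t=7 h): 170·exp(−0.34657·47) = 0.000 mg/L
Dose 3 (15 mg at t=14 h): 15·exp(−0.34657·40) = 0.000 mg/L
Dose 4 (440 mg at t=21 h): 440·exp(−0.34657·33) = 0.005 mg/L
Dose 5 (45 mg at t=28 h): 45·exp(−0.34657·26) = 0.005 mg/L
Dose 6 (185 mg at t=35 h): 185·exp(−0.34657·19) = 0.255 mg/L
Dose 7 (410 mg at t=42 h): 410·exp(−0.34657·12) = 6.406 mg/L
Dose 8 (145 mg at t=49 h): 145·exp(−0.34657·5) = 25.633 mg/L
C(54) = 0.000 + 0.000 + 0.000 + 0.005 + 0.005 + 0.255 + 6.406 + 25.633 = 32.305 mg/L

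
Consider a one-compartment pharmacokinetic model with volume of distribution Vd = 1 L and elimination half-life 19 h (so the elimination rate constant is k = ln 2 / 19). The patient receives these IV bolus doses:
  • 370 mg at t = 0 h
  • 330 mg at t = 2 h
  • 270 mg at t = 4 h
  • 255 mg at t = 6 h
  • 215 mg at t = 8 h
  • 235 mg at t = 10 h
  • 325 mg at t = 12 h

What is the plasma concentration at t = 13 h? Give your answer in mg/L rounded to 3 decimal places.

k = ln 2 / 19 = 0.03648 per h
Dose 1 (370 mg at t=0 h): 370·exp(−0.03648·13) = 230.268 mg/L
Dose 2 (330 mg at t=2 h): 330·exp(−0.03648·11) = 220.919 mg/L
Dose 3 (270 mg at t=4 h): 270·exp(−0.03648·9) = 194.433 mg/L
Dose 4 (255 mg at t=6 h): 255·exp(−0.03648·7) = 197.531 mg/L
Dose 5 (215 mg at t=8 h): 215·exp(−0.03648·5) = 179.151 mg/L
Dose 6 (235 mg at t=10 h): 235·exp(−0.03648·3) = 210.638 mg/L
Dose 7 (325 mg at t=12 h): 325·exp(−0.03648·1) = 313.357 mg/L
C(13) = 230.268 + 220.919 + 194.433 + 197.531 + 179.151 + 210.638 + 313.357 = 1546.298 mg/L

1546.298 mg/L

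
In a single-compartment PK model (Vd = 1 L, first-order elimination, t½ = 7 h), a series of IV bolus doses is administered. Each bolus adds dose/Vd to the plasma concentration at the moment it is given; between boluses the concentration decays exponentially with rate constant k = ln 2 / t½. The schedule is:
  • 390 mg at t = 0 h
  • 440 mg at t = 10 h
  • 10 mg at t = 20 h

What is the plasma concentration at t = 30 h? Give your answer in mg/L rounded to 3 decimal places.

k = ln 2 / 7 = 0.09902 per h
Dose 1 (390 mg at t=0 h): 390·exp(−0.09902·30) = 19.996 mg/L
Dose 2 (440 mg at t=10 h): 440·exp(−0.09902·20) = 60.725 mg/L
Dose 3 (10 mg at t=20 h): 10·exp(−0.09902·10) = 3.715 mg/L
C(30) = 19.996 + 60.725 + 3.715 = 84.436 mg/L

84.436 mg/L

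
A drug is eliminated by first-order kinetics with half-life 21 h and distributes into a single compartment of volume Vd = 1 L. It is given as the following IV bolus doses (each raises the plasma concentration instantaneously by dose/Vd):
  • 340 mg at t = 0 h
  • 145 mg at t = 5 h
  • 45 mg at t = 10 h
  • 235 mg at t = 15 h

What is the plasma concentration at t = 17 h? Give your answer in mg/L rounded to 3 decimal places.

547.276 mg/L

k = ln 2 / 21 = 0.03301 per h
Dose 1 (340 mg at t=0 h): 340·exp(−0.03301·17) = 193.994 mg/L
Dose 2 (145 mg at t=5 h): 145·exp(−0.03301·12) = 97.578 mg/L
Dose 3 (45 mg at t=10 h): 45·exp(−0.03301·7) = 35.717 mg/L
Dose 4 (235 mg at t=15 h): 235·exp(−0.03301·2) = 219.988 mg/L
C(17) = 193.994 + 97.578 + 35.717 + 219.988 = 547.276 mg/L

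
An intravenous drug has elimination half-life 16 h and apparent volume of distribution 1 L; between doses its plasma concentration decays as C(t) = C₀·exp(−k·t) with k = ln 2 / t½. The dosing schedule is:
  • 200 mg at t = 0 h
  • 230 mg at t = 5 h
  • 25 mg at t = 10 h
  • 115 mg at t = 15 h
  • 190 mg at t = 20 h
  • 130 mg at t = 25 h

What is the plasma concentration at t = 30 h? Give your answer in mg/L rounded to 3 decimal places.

430.834 mg/L

k = ln 2 / 16 = 0.04332 per h
Dose 1 (200 mg at t=0 h): 200·exp(−0.04332·30) = 54.525 mg/L
Dose 2 (230 mg at t=5 h): 230·exp(−0.04332·25) = 77.870 mg/L
Dose 3 (25 mg at t=10 h): 25·exp(−0.04332·20) = 10.511 mg/L
Dose 4 (115 mg at t=15 h): 115·exp(−0.04332·15) = 60.046 mg/L
Dose 5 (190 mg at t=20 h): 190·exp(−0.04332·10) = 123.200 mg/L
Dose 6 (130 mg at t=25 h): 130·exp(−0.04332·5) = 104.682 mg/L
C(30) = 54.525 + 77.870 + 10.511 + 60.046 + 123.200 + 104.682 = 430.834 mg/L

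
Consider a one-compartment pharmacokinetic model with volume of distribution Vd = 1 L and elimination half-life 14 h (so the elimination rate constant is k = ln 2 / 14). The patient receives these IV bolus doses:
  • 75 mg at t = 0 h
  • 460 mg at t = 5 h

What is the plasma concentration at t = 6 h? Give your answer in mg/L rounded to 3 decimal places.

493.505 mg/L

k = ln 2 / 14 = 0.04951 per h
Dose 1 (75 mg at t=0 h): 75·exp(−0.04951·6) = 55.725 mg/L
Dose 2 (460 mg at t=5 h): 460·exp(−0.04951·1) = 437.780 mg/L
C(6) = 55.725 + 437.780 = 493.505 mg/L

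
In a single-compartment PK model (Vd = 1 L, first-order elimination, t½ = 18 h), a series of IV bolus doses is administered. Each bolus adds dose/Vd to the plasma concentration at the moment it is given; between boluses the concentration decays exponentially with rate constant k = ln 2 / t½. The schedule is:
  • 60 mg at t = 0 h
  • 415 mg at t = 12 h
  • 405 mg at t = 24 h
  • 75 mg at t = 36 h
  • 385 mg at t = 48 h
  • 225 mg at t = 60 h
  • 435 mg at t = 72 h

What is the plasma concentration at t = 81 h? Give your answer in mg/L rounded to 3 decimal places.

k = ln 2 / 18 = 0.03851 per h
Dose 1 (60 mg at t=0 h): 60·exp(−0.03851·81) = 2.652 mg/L
Dose 2 (415 mg at t=12 h): 415·exp(−0.03851·69) = 29.114 mg/L
Dose 3 (405 mg at t=24 h): 405·exp(−0.03851·57) = 45.102 mg/L
Dose 4 (75 mg at t=36 h): 75·exp(−0.03851·45) = 13.258 mg/L
Dose 5 (385 mg at t=48 h): 385·exp(−0.03851·33) = 108.037 mg/L
Dose 6 (225 mg at t=60 h): 225·exp(−0.03851·21) = 100.226 mg/L
Dose 7 (435 mg at t=72 h): 435·exp(−0.03851·9) = 307.591 mg/L
C(81) = 2.652 + 29.114 + 45.102 + 13.258 + 108.037 + 100.226 + 307.591 = 605.980 mg/L

605.980 mg/L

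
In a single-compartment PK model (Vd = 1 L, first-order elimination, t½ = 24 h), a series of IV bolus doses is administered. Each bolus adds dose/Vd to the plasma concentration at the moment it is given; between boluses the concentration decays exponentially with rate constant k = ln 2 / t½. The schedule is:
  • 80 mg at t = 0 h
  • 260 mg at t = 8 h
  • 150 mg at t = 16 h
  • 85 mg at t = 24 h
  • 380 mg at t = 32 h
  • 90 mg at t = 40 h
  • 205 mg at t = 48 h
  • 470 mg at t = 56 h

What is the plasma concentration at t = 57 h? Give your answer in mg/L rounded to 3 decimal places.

1011.616 mg/L

k = ln 2 / 24 = 0.02888 per h
Dose 1 (80 mg at t=0 h): 80·exp(−0.02888·57) = 15.422 mg/L
Dose 2 (260 mg at t=8 h): 260·exp(−0.02888·49) = 63.150 mg/L
Dose 3 (150 mg at t=16 h): 150·exp(−0.02888·41) = 45.902 mg/L
Dose 4 (85 mg at t=24 h): 85·exp(−0.02888·33) = 32.772 mg/L
Dose 5 (380 mg at t=32 h): 380·exp(−0.02888·25) = 184.591 mg/L
Dose 6 (90 mg at t=40 h): 90·exp(−0.02888·17) = 55.082 mg/L
Dose 7 (205 mg at t=48 h): 205·exp(−0.02888·9) = 158.077 mg/L
Dose 8 (470 mg at t=56 h): 470·exp(−0.02888·1) = 456.620 mg/L
C(57) = 15.422 + 63.150 + 45.902 + 32.772 + 184.591 + 55.082 + 158.077 + 456.620 = 1011.616 mg/L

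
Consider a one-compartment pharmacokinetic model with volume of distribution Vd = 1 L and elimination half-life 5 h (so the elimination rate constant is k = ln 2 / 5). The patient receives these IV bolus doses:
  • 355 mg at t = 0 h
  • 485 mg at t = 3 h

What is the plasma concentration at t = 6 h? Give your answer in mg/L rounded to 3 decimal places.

k = ln 2 / 5 = 0.13863 per h
Dose 1 (355 mg at t=0 h): 355·exp(−0.13863·6) = 154.523 mg/L
Dose 2 (485 mg at t=3 h): 485·exp(−0.13863·3) = 319.981 mg/L
C(6) = 154.523 + 319.981 = 474.503 mg/L

474.503 mg/L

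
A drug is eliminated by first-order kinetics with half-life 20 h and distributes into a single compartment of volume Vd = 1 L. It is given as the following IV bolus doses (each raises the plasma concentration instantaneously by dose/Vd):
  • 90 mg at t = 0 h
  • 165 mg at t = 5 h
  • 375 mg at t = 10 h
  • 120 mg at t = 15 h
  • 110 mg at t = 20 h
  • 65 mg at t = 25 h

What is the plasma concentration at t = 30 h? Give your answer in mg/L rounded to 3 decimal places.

k = ln 2 / 20 = 0.03466 per h
Dose 1 (90 mg at t=0 h): 90·exp(−0.03466·30) = 31.820 mg/L
Dose 2 (165 mg at t=5 h): 165·exp(−0.03466·25) = 69.374 mg/L
Dose 3 (375 mg at t=10 h): 375·exp(−0.03466·20) = 187.500 mg/L
Dose 4 (120 mg at t=15 h): 120·exp(−0.03466·15) = 71.352 mg/L
Dose 5 (110 mg at t=20 h): 110·exp(−0.03466·10) = 77.782 mg/L
Dose 6 (65 mg at t=25 h): 65·exp(−0.03466·5) = 54.658 mg/L
C(30) = 31.820 + 69.374 + 187.500 + 71.352 + 77.782 + 54.658 = 492.486 mg/L

492.486 mg/L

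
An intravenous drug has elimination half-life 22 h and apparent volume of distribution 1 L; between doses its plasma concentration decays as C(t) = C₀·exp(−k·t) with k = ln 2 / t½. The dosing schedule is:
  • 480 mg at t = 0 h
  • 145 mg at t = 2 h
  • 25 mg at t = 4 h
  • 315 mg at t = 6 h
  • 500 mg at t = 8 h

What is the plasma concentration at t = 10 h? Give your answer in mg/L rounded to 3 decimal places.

k = ln 2 / 22 = 0.03151 per h
Dose 1 (480 mg at t=0 h): 480·exp(−0.03151·10) = 350.275 mg/L
Dose 2 (145 mg at t=2 h): 145·exp(−0.03151·8) = 112.694 mg/L
Dose 3 (25 mg at t=4 h): 25·exp(−0.03151·6) = 20.694 mg/L
Dose 4 (315 mg at t=6 h): 315·exp(−0.03151·4) = 277.701 mg/L
Dose 5 (500 mg at t=8 h): 500·exp(−0.03151·2) = 469.465 mg/L
C(10) = 350.275 + 112.694 + 20.694 + 277.701 + 469.465 = 1230.830 mg/L

1230.830 mg/L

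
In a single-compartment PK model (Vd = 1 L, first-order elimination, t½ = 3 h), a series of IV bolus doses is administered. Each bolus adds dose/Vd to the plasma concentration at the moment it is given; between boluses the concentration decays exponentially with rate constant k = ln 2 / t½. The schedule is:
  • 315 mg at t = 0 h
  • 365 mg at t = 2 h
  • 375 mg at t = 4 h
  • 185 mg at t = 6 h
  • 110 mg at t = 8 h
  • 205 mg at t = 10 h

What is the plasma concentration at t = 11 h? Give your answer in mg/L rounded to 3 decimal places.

k = ln 2 / 3 = 0.23105 per h
Dose 1 (315 mg at t=0 h): 315·exp(−0.23105·11) = 24.805 mg/L
Dose 2 (365 mg at t=2 h): 365·exp(−0.23105·9) = 45.625 mg/L
Dose 3 (375 mg at t=4 h): 375·exp(−0.23105·7) = 74.409 mg/L
Dose 4 (185 mg at t=6 h): 185·exp(−0.23105·5) = 58.271 mg/L
Dose 5 (110 mg at t=8 h): 110·exp(−0.23105·3) = 55.000 mg/L
Dose 6 (205 mg at t=10 h): 205·exp(−0.23105·1) = 162.709 mg/L
C(11) = 24.805 + 45.625 + 74.409 + 58.271 + 55.000 + 162.709 = 420.819 mg/L

420.819 mg/L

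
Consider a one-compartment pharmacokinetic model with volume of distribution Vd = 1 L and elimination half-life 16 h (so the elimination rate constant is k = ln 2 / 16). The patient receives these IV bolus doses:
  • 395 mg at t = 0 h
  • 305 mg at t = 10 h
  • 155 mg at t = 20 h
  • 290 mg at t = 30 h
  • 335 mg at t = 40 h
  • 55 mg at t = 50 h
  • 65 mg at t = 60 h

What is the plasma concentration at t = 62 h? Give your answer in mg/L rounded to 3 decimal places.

378.076 mg/L

k = ln 2 / 16 = 0.04332 per h
Dose 1 (395 mg at t=0 h): 395·exp(−0.04332·62) = 26.922 mg/L
Dose 2 (305 mg at t=10 h): 305·exp(−0.04332·52) = 32.059 mg/L
Dose 3 (155 mg at t=20 h): 155·exp(−0.04332·42) = 25.126 mg/L
Dose 4 (290 mg at t=30 h): 290·exp(−0.04332·32) = 72.500 mg/L
Dose 5 (335 mg at t=40 h): 335·exp(−0.04332·22) = 129.160 mg/L
Dose 6 (55 mg at t=50 h): 55·exp(−0.04332·12) = 32.703 mg/L
Dose 7 (65 mg at t=60 h): 65·exp(−0.04332·2) = 59.605 mg/L
C(62) = 26.922 + 32.059 + 25.126 + 72.500 + 129.160 + 32.703 + 59.605 = 378.076 mg/L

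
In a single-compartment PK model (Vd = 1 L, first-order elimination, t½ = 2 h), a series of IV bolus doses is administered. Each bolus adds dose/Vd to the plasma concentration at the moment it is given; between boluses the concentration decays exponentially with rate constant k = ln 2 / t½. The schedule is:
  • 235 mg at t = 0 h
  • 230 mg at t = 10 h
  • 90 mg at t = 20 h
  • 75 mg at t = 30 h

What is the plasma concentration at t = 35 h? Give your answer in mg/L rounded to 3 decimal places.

13.796 mg/L

k = ln 2 / 2 = 0.34657 per h
Dose 1 (235 mg at t=0 h): 235·exp(−0.34657·35) = 0.001 mg/L
Dose 2 (230 mg at t=10 h): 230·exp(−0.34657·25) = 0.040 mg/L
Dose 3 (90 mg at t=20 h): 90·exp(−0.34657·15) = 0.497 mg/L
Dose 4 (75 mg at t=30 h): 75·exp(−0.34657·5) = 13.258 mg/L
C(35) = 0.001 + 0.040 + 0.497 + 13.258 = 13.796 mg/L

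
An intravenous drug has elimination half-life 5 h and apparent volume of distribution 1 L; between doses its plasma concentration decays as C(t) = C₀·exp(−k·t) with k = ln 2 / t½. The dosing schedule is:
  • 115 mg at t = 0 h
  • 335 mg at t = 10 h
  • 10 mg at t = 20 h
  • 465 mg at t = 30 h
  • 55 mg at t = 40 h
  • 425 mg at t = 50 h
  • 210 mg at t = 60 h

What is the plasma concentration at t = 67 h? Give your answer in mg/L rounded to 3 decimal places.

124.041 mg/L

k = ln 2 / 5 = 0.13863 per h
Dose 1 (115 mg at t=0 h): 115·exp(−0.13863·67) = 0.011 mg/L
Dose 2 (335 mg at t=10 h): 335·exp(−0.13863·57) = 0.124 mg/L
Dose 3 (10 mg at t=20 h): 10·exp(−0.13863·47) = 0.015 mg/L
Dose 4 (465 mg at t=30 h): 465·exp(−0.13863·37) = 2.753 mg/L
Dose 5 (55 mg at t=40 h): 55·exp(−0.13863·27) = 1.303 mg/L
Dose 6 (425 mg at t=50 h): 425·exp(−0.13863·17) = 40.261 mg/L
Dose 7 (210 mg at t=60 h): 210·exp(−0.13863·7) = 79.575 mg/L
C(67) = 0.011 + 0.124 + 0.015 + 2.753 + 1.303 + 40.261 + 79.575 = 124.041 mg/L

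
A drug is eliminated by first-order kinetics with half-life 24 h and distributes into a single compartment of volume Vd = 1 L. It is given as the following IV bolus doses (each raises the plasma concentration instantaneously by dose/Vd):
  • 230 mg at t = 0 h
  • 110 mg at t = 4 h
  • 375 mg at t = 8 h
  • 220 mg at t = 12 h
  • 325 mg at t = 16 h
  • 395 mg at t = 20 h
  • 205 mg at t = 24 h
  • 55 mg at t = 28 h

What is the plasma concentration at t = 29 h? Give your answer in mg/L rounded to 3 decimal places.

k = ln 2 / 24 = 0.02888 per h
Dose 1 (230 mg at t=0 h): 230·exp(−0.02888·29) = 99.537 mg/L
Dose 2 (110 mg at t=4 h): 110·exp(−0.02888·25) = 53.434 mg/L
Dose 3 (375 mg at t=8 h): 375·exp(−0.02888·21) = 204.470 mg/L
Dose 4 (220 mg at t=12 h): 220·exp(−0.02888·17) = 134.646 mg/L
Dose 5 (325 mg at t=16 h): 325·exp(−0.02888·13) = 223.267 mg/L
Dose 6 (395 mg at t=20 h): 395·exp(−0.02888·9) = 304.587 mg/L
Dose 7 (205 mg at t=24 h): 205·exp(−0.02888·5) = 177.435 mg/L
Dose 8 (55 mg at t=28 h): 55·exp(−0.02888·1) = 53.434 mg/L
C(29) = 99.537 + 53.434 + 204.470 + 134.646 + 223.267 + 304.587 + 177.435 + 53.434 = 1250.810 mg/L

1250.810 mg/L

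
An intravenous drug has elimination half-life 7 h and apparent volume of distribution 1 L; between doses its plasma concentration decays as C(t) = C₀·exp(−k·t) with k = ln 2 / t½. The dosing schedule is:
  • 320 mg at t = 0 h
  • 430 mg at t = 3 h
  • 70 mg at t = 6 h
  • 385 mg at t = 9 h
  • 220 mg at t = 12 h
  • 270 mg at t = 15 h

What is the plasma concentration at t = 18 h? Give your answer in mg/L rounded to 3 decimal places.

k = ln 2 / 7 = 0.09902 per h
Dose 1 (320 mg at t=0 h): 320·exp(−0.09902·18) = 53.836 mg/L
Dose 2 (430 mg at t=3 h): 430·exp(−0.09902·15) = 97.365 mg/L
Dose 3 (70 mg at t=6 h): 70·exp(−0.09902·12) = 21.333 mg/L
Dose 4 (385 mg at t=9 h): 385·exp(−0.09902·9) = 157.915 mg/L
Dose 5 (220 mg at t=12 h): 220·exp(−0.09902·6) = 121.450 mg/L
Dose 6 (270 mg at t=15 h): 270·exp(−0.09902·3) = 200.609 mg/L
C(18) = 53.836 + 97.365 + 21.333 + 157.915 + 121.450 + 200.609 = 652.508 mg/L

652.508 mg/L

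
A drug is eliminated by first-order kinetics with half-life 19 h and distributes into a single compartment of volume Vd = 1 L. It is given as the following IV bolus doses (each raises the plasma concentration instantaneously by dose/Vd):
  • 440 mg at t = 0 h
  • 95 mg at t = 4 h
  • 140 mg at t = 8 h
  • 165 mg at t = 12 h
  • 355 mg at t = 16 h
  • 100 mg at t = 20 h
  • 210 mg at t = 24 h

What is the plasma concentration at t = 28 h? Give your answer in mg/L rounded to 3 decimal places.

k = ln 2 / 19 = 0.03648 per h
Dose 1 (440 mg at t=0 h): 440·exp(−0.03648·28) = 158.427 mg/L
Dose 2 (95 mg at t=4 h): 95·exp(−0.03648·24) = 39.580 mg/L
Dose 3 (140 mg at t=8 h): 140·exp(−0.03648·20) = 67.492 mg/L
Dose 4 (165 mg at t=12 h): 165·exp(−0.03648·16) = 92.042 mg/L
Dose 5 (355 mg at t=16 h): 355·exp(−0.03648·12) = 229.142 mg/L
Dose 6 (100 mg at t=20 h): 100·exp(−0.03648·8) = 74.688 mg/L
Dose 7 (210 mg at t=24 h): 210·exp(−0.03648·4) = 181.487 mg/L
C(28) = 158.427 + 39.580 + 67.492 + 92.042 + 229.142 + 74.688 + 181.487 = 842.857 mg/L

842.857 mg/L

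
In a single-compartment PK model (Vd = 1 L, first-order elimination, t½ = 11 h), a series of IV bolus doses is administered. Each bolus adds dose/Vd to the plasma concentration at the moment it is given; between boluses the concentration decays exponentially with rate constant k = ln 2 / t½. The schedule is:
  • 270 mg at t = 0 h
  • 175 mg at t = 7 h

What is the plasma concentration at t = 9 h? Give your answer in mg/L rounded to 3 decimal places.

k = ln 2 / 11 = 0.06301 per h
Dose 1 (270 mg at t=0 h): 270·exp(−0.06301·9) = 153.132 mg/L
Dose 2 (175 mg at t=7 h): 175·exp(−0.06301·2) = 154.278 mg/L
C(9) = 153.132 + 154.278 = 307.411 mg/L

307.411 mg/L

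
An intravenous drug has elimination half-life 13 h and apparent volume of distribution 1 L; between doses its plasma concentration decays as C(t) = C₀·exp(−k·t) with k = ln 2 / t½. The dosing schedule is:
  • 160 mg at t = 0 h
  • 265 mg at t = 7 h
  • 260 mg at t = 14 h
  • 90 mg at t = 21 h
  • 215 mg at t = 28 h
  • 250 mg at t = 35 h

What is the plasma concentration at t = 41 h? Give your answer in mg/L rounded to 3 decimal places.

k = ln 2 / 13 = 0.05332 per h
Dose 1 (160 mg at t=0 h): 160·exp(−0.05332·41) = 17.977 mg/L
Dose 2 (265 mg at t=7 h): 265·exp(−0.05332·34) = 43.245 mg/L
Dose 3 (260 mg at t=14 h): 260·exp(−0.05332·27) = 61.625 mg/L
Dose 4 (90 mg at t=21 h): 90·exp(−0.05332·20) = 30.983 mg/L
Dose 5 (215 mg at t=28 h): 215·exp(−0.05332·13) = 107.500 mg/L
Dose 6 (250 mg at t=35 h): 250·exp(−0.05332·6) = 181.553 mg/L
C(41) = 17.977 + 43.245 + 61.625 + 30.983 + 107.500 + 181.553 = 442.883 mg/L

442.883 mg/L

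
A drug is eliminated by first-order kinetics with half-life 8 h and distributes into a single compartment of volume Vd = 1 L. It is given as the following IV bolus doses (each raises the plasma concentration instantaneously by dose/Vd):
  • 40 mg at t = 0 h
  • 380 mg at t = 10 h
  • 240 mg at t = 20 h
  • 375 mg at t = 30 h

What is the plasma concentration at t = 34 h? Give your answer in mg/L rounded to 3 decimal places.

k = ln 2 / 8 = 0.08664 per h
Dose 1 (40 mg at t=0 h): 40·exp(−0.08664·34) = 2.102 mg/L
Dose 2 (380 mg at t=10 h): 380·exp(−0.08664·24) = 47.500 mg/L
Dose 3 (240 mg at t=20 h): 240·exp(−0.08664·14) = 71.352 mg/L
Dose 4 (375 mg at t=30 h): 375·exp(−0.08664·4) = 265.165 mg/L
C(34) = 2.102 + 47.500 + 71.352 + 265.165 = 386.120 mg/L

386.120 mg/L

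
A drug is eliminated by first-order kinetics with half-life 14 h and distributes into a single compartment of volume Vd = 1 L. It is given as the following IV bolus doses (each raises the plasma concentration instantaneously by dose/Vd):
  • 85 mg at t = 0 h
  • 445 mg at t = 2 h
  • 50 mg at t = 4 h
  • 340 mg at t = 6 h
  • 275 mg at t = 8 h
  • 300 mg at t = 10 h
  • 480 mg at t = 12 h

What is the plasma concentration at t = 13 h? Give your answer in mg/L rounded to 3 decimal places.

k = ln 2 / 14 = 0.04951 per h
Dose 1 (85 mg at t=0 h): 85·exp(−0.04951·13) = 44.657 mg/L
Dose 2 (445 mg at t=2 h): 445·exp(−0.04951·11) = 258.129 mg/L
Dose 3 (50 mg at t=4 h): 50·exp(−0.04951·9) = 32.022 mg/L
Dose 4 (340 mg at t=6 h): 340·exp(−0.04951·7) = 240.416 mg/L
Dose 5 (275 mg at t=8 h): 275·exp(−0.04951·5) = 214.695 mg/L
Dose 6 (300 mg at t=10 h): 300·exp(−0.04951·3) = 258.592 mg/L
Dose 7 (480 mg at t=12 h): 480·exp(−0.04951·1) = 456.814 mg/L
C(13) = 44.657 + 258.129 + 32.022 + 240.416 + 214.695 + 258.592 + 456.814 = 1505.325 mg/L

1505.325 mg/L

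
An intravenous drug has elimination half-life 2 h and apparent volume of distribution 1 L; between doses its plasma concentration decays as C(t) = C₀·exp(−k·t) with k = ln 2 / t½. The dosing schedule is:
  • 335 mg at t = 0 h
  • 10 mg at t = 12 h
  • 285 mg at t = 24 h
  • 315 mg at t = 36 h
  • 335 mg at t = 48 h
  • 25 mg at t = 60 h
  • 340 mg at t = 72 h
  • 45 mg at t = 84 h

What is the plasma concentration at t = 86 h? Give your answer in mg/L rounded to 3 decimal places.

25.160 mg/L

k = ln 2 / 2 = 0.34657 per h
Dose 1 (335 mg at t=0 h): 335·exp(−0.34657·86) = 0.000 mg/L
Dose 2 (10 mg at t=12 h): 10·exp(−0.34657·74) = 0.000 mg/L
Dose 3 (285 mg at t=24 h): 285·exp(−0.34657·62) = 0.000 mg/L
Dose 4 (315 mg at t=36 h): 315·exp(−0.34657·50) = 0.000 mg/L
Dose 5 (335 mg at t=48 h): 335·exp(−0.34657·38) = 0.001 mg/L
Dose 6 (25 mg at t=60 h): 25·exp(−0.34657·26) = 0.003 mg/L
Dose 7 (340 mg at t=72 h): 340·exp(−0.34657·14) = 2.656 mg/L
Dose 8 (45 mg at t=84 h): 45·exp(−0.34657·2) = 22.500 mg/L
C(86) = 0.000 + 0.000 + 0.000 + 0.000 + 0.001 + 0.003 + 2.656 + 22.500 = 25.160 mg/L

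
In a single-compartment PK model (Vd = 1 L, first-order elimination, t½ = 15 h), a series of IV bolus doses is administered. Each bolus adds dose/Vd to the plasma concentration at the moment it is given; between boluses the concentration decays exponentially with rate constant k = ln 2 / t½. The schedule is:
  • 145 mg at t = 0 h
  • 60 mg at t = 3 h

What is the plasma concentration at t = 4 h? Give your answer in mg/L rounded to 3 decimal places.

k = ln 2 / 15 = 0.04621 per h
Dose 1 (145 mg at t=0 h): 145·exp(−0.04621·4) = 120.529 mg/L
Dose 2 (60 mg at t=3 h): 60·exp(−0.04621·1) = 57.290 mg/L
C(4) = 120.529 + 57.290 = 177.820 mg/L

177.820 mg/L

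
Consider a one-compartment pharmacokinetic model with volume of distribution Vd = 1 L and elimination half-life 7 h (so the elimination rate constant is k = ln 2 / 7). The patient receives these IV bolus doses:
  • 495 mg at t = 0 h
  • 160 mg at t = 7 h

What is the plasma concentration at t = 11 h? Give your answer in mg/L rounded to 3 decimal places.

274.227 mg/L

k = ln 2 / 7 = 0.09902 per h
Dose 1 (495 mg at t=0 h): 495·exp(−0.09902·11) = 166.555 mg/L
Dose 2 (160 mg at t=7 h): 160·exp(−0.09902·4) = 107.672 mg/L
C(11) = 166.555 + 107.672 = 274.227 mg/L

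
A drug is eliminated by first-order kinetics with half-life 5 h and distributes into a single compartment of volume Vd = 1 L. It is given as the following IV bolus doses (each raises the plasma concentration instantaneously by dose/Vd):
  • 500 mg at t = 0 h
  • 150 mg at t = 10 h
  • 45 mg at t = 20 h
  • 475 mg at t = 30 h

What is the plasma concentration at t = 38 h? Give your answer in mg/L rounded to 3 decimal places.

166.072 mg/L

k = ln 2 / 5 = 0.13863 per h
Dose 1 (500 mg at t=0 h): 500·exp(−0.13863·38) = 2.577 mg/L
Dose 2 (150 mg at t=10 h): 150·exp(−0.13863·28) = 3.093 mg/L
Dose 3 (45 mg at t=20 h): 45·exp(−0.13863·18) = 3.711 mg/L
Dose 4 (475 mg at t=30 h): 475·exp(−0.13863·8) = 156.692 mg/L
C(38) = 2.577 + 3.093 + 3.711 + 156.692 = 166.072 mg/L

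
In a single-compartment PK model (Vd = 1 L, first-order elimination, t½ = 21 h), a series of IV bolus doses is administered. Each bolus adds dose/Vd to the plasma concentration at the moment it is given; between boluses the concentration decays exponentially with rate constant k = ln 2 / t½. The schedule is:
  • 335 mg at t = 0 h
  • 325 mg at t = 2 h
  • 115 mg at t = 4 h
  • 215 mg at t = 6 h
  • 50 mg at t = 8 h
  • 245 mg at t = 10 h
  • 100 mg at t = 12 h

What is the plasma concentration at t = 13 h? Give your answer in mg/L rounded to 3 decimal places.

1061.306 mg/L

k = ln 2 / 21 = 0.03301 per h
Dose 1 (335 mg at t=0 h): 335·exp(−0.03301·13) = 218.119 mg/L
Dose 2 (325 mg at t=2 h): 325·exp(−0.03301·11) = 226.048 mg/L
Dose 3 (115 mg at t=4 h): 115·exp(−0.03301·9) = 85.445 mg/L
Dose 4 (215 mg at t=6 h): 215·exp(−0.03301·7) = 170.646 mg/L
Dose 5 (50 mg at t=8 h): 50·exp(−0.03301·5) = 42.393 mg/L
Dose 6 (245 mg at t=10 h): 245·exp(−0.03301·3) = 221.902 mg/L
Dose 7 (100 mg at t=12 h): 100·exp(−0.03301·1) = 96.753 mg/L
C(13) = 218.119 + 226.048 + 85.445 + 170.646 + 42.393 + 221.902 + 96.753 = 1061.306 mg/L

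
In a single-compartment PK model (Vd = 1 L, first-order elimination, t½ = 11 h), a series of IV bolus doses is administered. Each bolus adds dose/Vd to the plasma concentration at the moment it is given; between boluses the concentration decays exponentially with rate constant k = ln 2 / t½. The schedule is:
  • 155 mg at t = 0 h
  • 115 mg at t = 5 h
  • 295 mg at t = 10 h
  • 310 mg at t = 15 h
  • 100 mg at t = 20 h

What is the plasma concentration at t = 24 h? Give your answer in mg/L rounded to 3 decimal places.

444.527 mg/L

k = ln 2 / 11 = 0.06301 per h
Dose 1 (155 mg at t=0 h): 155·exp(−0.06301·24) = 34.162 mg/L
Dose 2 (115 mg at t=5 h): 115·exp(−0.06301·19) = 34.733 mg/L
Dose 3 (295 mg at t=10 h): 295·exp(−0.06301·14) = 122.094 mg/L
Dose 4 (310 mg at t=15 h): 310·exp(−0.06301·9) = 175.818 mg/L
Dose 5 (100 mg at t=20 h): 100·exp(−0.06301·4) = 77.720 mg/L
C(24) = 34.162 + 34.733 + 122.094 + 175.818 + 77.720 = 444.527 mg/L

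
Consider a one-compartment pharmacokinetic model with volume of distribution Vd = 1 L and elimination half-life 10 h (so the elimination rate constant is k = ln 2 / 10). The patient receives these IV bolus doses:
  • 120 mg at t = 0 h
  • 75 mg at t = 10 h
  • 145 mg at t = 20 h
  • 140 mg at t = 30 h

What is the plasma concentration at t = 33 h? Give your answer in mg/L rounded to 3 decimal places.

k = ln 2 / 10 = 0.06931 per h
Dose 1 (120 mg at t=0 h): 120·exp(−0.06931·33) = 12.184 mg/L
Dose 2 (75 mg at t=10 h): 75·exp(−0.06931·23) = 15.230 mg/L
Dose 3 (145 mg at t=20 h): 145·exp(−0.06931·13) = 58.888 mg/L
Dose 4 (140 mg at t=30 h): 140·exp(−0.06931·3) = 113.715 mg/L
C(33) = 12.184 + 15.230 + 58.888 + 113.715 = 200.017 mg/L

200.017 mg/L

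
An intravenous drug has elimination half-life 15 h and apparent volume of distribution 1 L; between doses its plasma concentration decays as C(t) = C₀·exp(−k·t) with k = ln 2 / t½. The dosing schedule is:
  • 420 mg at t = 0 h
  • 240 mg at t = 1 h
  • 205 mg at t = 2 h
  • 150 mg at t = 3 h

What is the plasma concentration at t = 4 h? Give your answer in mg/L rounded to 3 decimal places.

k = ln 2 / 15 = 0.04621 per h
Dose 1 (420 mg at t=0 h): 420·exp(−0.04621·4) = 349.120 mg/L
Dose 2 (240 mg at t=1 h): 240·exp(−0.04621·3) = 208.932 mg/L
Dose 3 (205 mg at t=2 h): 205·exp(−0.04621·2) = 186.903 mg/L
Dose 4 (150 mg at t=3 h): 150·exp(−0.04621·1) = 143.226 mg/L
C(4) = 349.120 + 208.932 + 186.903 + 143.226 = 888.181 mg/L

888.181 mg/L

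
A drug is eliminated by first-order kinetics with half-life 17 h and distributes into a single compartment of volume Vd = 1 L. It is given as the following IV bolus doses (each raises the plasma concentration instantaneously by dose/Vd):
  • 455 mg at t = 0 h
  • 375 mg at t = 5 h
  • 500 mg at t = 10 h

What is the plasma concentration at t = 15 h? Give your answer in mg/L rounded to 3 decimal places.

904.048 mg/L

k = ln 2 / 17 = 0.04077 per h
Dose 1 (455 mg at t=0 h): 455·exp(−0.04077·15) = 246.829 mg/L
Dose 2 (375 mg at t=5 h): 375·exp(−0.04077·10) = 249.434 mg/L
Dose 3 (500 mg at t=10 h): 500·exp(−0.04077·5) = 407.785 mg/L
C(15) = 246.829 + 249.434 + 407.785 = 904.048 mg/L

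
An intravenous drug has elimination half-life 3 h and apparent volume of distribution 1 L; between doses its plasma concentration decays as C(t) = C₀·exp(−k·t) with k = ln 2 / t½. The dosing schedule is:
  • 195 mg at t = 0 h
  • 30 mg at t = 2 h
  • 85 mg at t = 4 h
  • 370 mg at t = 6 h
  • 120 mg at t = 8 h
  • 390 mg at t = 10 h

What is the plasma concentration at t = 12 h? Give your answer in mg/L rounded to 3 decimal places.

414.357 mg/L

k = ln 2 / 3 = 0.23105 per h
Dose 1 (195 mg at t=0 h): 195·exp(−0.23105·12) = 12.188 mg/L
Dose 2 (30 mg at t=2 h): 30·exp(−0.23105·10) = 2.976 mg/L
Dose 3 (85 mg at t=4 h): 85·exp(−0.23105·8) = 13.387 mg/L
Dose 4 (370 mg at t=6 h): 370·exp(−0.23105·6) = 92.500 mg/L
Dose 5 (120 mg at t=8 h): 120·exp(−0.23105·4) = 47.622 mg/L
Dose 6 (390 mg at t=10 h): 390·exp(−0.23105·2) = 245.685 mg/L
C(12) = 12.188 + 2.976 + 13.387 + 92.500 + 47.622 + 245.685 = 414.357 mg/L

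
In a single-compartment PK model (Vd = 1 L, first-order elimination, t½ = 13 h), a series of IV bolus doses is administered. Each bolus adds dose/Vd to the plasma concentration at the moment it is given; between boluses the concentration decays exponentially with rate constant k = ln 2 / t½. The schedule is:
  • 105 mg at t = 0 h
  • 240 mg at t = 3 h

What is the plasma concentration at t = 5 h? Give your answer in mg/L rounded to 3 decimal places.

k = ln 2 / 13 = 0.05332 per h
Dose 1 (105 mg at t=0 h): 105·exp(−0.05332·5) = 80.428 mg/L
Dose 2 (240 mg at t=3 h): 240·exp(−0.05332·2) = 215.724 mg/L
C(5) = 80.428 + 215.724 = 296.152 mg/L

296.152 mg/L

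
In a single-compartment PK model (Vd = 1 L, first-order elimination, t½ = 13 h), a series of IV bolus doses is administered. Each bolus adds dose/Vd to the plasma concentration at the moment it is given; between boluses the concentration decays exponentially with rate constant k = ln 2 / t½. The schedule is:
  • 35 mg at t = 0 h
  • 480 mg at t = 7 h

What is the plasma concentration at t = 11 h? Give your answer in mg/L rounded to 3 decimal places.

k = ln 2 / 13 = 0.05332 per h
Dose 1 (35 mg at t=0 h): 35·exp(−0.05332·11) = 19.469 mg/L
Dose 2 (480 mg at t=7 h): 480·exp(−0.05332·4) = 387.808 mg/L
C(11) = 19.469 + 387.808 = 407.277 mg/L

407.277 mg/L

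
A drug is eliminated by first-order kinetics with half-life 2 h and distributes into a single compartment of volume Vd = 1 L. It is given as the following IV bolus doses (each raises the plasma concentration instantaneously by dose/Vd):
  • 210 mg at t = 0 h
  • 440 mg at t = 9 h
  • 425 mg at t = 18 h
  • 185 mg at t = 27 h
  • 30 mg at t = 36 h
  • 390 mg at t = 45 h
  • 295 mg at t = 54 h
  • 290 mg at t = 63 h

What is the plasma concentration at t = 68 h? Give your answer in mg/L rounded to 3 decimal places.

53.705 mg/L

k = ln 2 / 2 = 0.34657 per h
Dose 1 (210 mg at t=0 h): 210·exp(−0.34657·68) = 0.000 mg/L
Dose 2 (440 mg at t=9 h): 440·exp(−0.34657·59) = 0.000 mg/L
Dose 3 (425 mg at t=18 h): 425·exp(−0.34657·50) = 0.000 mg/L
Dose 4 (185 mg at t=27 h): 185·exp(−0.34657·41) = 0.000 mg/L
Dose 5 (30 mg at t=36 h): 30·exp(−0.34657·32) = 0.000 mg/L
Dose 6 (390 mg at t=45 h): 390·exp(−0.34657·23) = 0.135 mg/L
Dose 7 (295 mg at t=54 h): 295·exp(−0.34657·14) = 2.305 mg/L
Dose 8 (290 mg at t=63 h): 290·exp(−0.34657·5) = 51.265 mg/L
C(68) = 0.000 + 0.000 + 0.000 + 0.000 + 0.000 + 0.135 + 2.305 + 51.265 = 53.705 mg/L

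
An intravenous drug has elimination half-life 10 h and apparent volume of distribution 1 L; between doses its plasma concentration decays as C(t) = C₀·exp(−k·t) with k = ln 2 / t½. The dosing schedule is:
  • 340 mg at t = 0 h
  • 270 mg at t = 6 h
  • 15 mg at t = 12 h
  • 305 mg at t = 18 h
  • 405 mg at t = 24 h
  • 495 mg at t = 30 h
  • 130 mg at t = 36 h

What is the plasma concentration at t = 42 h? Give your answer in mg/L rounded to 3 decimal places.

k = ln 2 / 10 = 0.06931 per h
Dose 1 (340 mg at t=0 h): 340·exp(−0.06931·42) = 18.499 mg/L
Dose 2 (270 mg at t=6 h): 270·exp(−0.06931·36) = 22.267 mg/L
Dose 3 (15 mg at t=12 h): 15·exp(−0.06931·30) = 1.875 mg/L
Dose 4 (305 mg at t=18 h): 305·exp(−0.06931·24) = 57.787 mg/L
Dose 5 (405 mg at t=24 h): 405·exp(−0.06931·18) = 116.306 mg/L
Dose 6 (495 mg at t=30 h): 495·exp(−0.06931·12) = 215.461 mg/L
Dose 7 (130 mg at t=36 h): 130·exp(−0.06931·6) = 85.768 mg/L
C(42) = 18.499 + 22.267 + 1.875 + 57.787 + 116.306 + 215.461 + 85.768 = 517.963 mg/L

517.963 mg/L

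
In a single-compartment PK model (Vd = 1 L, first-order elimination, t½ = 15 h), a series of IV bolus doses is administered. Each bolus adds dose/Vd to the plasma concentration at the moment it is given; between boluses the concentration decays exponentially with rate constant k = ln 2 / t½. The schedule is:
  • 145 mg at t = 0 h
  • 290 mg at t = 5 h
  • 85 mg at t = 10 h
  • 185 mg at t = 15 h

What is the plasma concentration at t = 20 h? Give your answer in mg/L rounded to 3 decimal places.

k = ln 2 / 15 = 0.04621 per h
Dose 1 (145 mg at t=0 h): 145·exp(−0.04621·20) = 57.543 mg/L
Dose 2 (290 mg at t=5 h): 290·exp(−0.04621·15) = 145.000 mg/L
Dose 3 (85 mg at t=10 h): 85·exp(−0.04621·10) = 53.547 mg/L
Dose 4 (185 mg at t=15 h): 185·exp(−0.04621·5) = 146.835 mg/L
C(20) = 57.543 + 145.000 + 53.547 + 146.835 = 402.925 mg/L

402.925 mg/L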